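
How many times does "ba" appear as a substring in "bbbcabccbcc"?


Searching for "ba" in "bbbcabccbcc"
Scanning each position:
  Position 0: "bb" => no
  Position 1: "bb" => no
  Position 2: "bc" => no
  Position 3: "ca" => no
  Position 4: "ab" => no
  Position 5: "bc" => no
  Position 6: "cc" => no
  Position 7: "cb" => no
  Position 8: "bc" => no
  Position 9: "cc" => no
Total occurrences: 0

0


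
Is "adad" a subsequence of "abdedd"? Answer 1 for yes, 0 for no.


Check if "adad" is a subsequence of "abdedd"
Greedy scan:
  Position 0 ('a'): matches sub[0] = 'a'
  Position 1 ('b'): no match needed
  Position 2 ('d'): matches sub[1] = 'd'
  Position 3 ('e'): no match needed
  Position 4 ('d'): no match needed
  Position 5 ('d'): no match needed
Only matched 2/4 characters => not a subsequence

0


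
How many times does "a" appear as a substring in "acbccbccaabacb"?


Searching for "a" in "acbccbccaabacb"
Scanning each position:
  Position 0: "a" => MATCH
  Position 1: "c" => no
  Position 2: "b" => no
  Position 3: "c" => no
  Position 4: "c" => no
  Position 5: "b" => no
  Position 6: "c" => no
  Position 7: "c" => no
  Position 8: "a" => MATCH
  Position 9: "a" => MATCH
  Position 10: "b" => no
  Position 11: "a" => MATCH
  Position 12: "c" => no
  Position 13: "b" => no
Total occurrences: 4

4


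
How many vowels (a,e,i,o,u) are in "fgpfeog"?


Input: fgpfeog
Checking each character:
  'f' at position 0: consonant
  'g' at position 1: consonant
  'p' at position 2: consonant
  'f' at position 3: consonant
  'e' at position 4: vowel (running total: 1)
  'o' at position 5: vowel (running total: 2)
  'g' at position 6: consonant
Total vowels: 2

2


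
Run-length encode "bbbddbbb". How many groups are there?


Input: bbbddbbb
Scanning for consecutive runs:
  Group 1: 'b' x 3 (positions 0-2)
  Group 2: 'd' x 2 (positions 3-4)
  Group 3: 'b' x 3 (positions 5-7)
Total groups: 3

3


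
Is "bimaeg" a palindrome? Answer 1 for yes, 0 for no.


Input: bimaeg
Reversed: geamib
  Compare pos 0 ('b') with pos 5 ('g'): MISMATCH
  Compare pos 1 ('i') with pos 4 ('e'): MISMATCH
  Compare pos 2 ('m') with pos 3 ('a'): MISMATCH
Result: not a palindrome

0


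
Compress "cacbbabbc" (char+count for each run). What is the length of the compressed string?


Input: cacbbabbc
Runs:
  'c' x 1 => "c1"
  'a' x 1 => "a1"
  'c' x 1 => "c1"
  'b' x 2 => "b2"
  'a' x 1 => "a1"
  'b' x 2 => "b2"
  'c' x 1 => "c1"
Compressed: "c1a1c1b2a1b2c1"
Compressed length: 14

14


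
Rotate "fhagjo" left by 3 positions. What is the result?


Input: "fhagjo", rotate left by 3
First 3 characters: "fha"
Remaining characters: "gjo"
Concatenate remaining + first: "gjo" + "fha" = "gjofha"

gjofha


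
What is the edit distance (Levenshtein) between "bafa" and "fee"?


Computing edit distance: "bafa" -> "fee"
DP table:
           f    e    e
      0    1    2    3
  b   1    1    2    3
  a   2    2    2    3
  f   3    2    3    3
  a   4    3    3    4
Edit distance = dp[4][3] = 4

4


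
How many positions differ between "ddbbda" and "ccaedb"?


Comparing "ddbbda" and "ccaedb" position by position:
  Position 0: 'd' vs 'c' => DIFFER
  Position 1: 'd' vs 'c' => DIFFER
  Position 2: 'b' vs 'a' => DIFFER
  Position 3: 'b' vs 'e' => DIFFER
  Position 4: 'd' vs 'd' => same
  Position 5: 'a' vs 'b' => DIFFER
Positions that differ: 5

5


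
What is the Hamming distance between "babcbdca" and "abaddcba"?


Comparing "babcbdca" and "abaddcba" position by position:
  Position 0: 'b' vs 'a' => differ
  Position 1: 'a' vs 'b' => differ
  Position 2: 'b' vs 'a' => differ
  Position 3: 'c' vs 'd' => differ
  Position 4: 'b' vs 'd' => differ
  Position 5: 'd' vs 'c' => differ
  Position 6: 'c' vs 'b' => differ
  Position 7: 'a' vs 'a' => same
Total differences (Hamming distance): 7

7


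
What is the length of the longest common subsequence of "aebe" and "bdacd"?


LCS of "aebe" and "bdacd"
DP table:
           b    d    a    c    d
      0    0    0    0    0    0
  a   0    0    0    1    1    1
  e   0    0    0    1    1    1
  b   0    1    1    1    1    1
  e   0    1    1    1    1    1
LCS length = dp[4][5] = 1

1


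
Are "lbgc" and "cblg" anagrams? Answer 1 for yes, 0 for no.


Strings: "lbgc", "cblg"
Sorted first:  bcgl
Sorted second: bcgl
Sorted forms match => anagrams

1


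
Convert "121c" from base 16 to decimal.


Input: "121c" in base 16
Positional expansion:
  Digit '1' (value 1) x 16^3 = 4096
  Digit '2' (value 2) x 16^2 = 512
  Digit '1' (value 1) x 16^1 = 16
  Digit 'c' (value 12) x 16^0 = 12
Sum = 4636

4636


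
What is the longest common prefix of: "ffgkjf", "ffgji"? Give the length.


Words: ffgkjf, ffgji
  Position 0: all 'f' => match
  Position 1: all 'f' => match
  Position 2: all 'g' => match
  Position 3: ('k', 'j') => mismatch, stop
LCP = "ffg" (length 3)

3


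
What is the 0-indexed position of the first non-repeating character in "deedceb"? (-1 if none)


Input: deedceb
Character frequencies:
  'b': 1
  'c': 1
  'd': 2
  'e': 3
Scanning left to right for freq == 1:
  Position 0 ('d'): freq=2, skip
  Position 1 ('e'): freq=3, skip
  Position 2 ('e'): freq=3, skip
  Position 3 ('d'): freq=2, skip
  Position 4 ('c'): unique! => answer = 4

4


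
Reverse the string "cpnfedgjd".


Input: cpnfedgjd
Reading characters right to left:
  Position 8: 'd'
  Position 7: 'j'
  Position 6: 'g'
  Position 5: 'd'
  Position 4: 'e'
  Position 3: 'f'
  Position 2: 'n'
  Position 1: 'p'
  Position 0: 'c'
Reversed: djgdefnpc

djgdefnpc


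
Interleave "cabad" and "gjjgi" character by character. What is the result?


Interleaving "cabad" and "gjjgi":
  Position 0: 'c' from first, 'g' from second => "cg"
  Position 1: 'a' from first, 'j' from second => "aj"
  Position 2: 'b' from first, 'j' from second => "bj"
  Position 3: 'a' from first, 'g' from second => "ag"
  Position 4: 'd' from first, 'i' from second => "di"
Result: cgajbjagdi

cgajbjagdi


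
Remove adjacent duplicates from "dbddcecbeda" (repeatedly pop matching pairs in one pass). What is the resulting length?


Input: dbddcecbeda
Stack-based adjacent duplicate removal:
  Read 'd': push. Stack: d
  Read 'b': push. Stack: db
  Read 'd': push. Stack: dbd
  Read 'd': matches stack top 'd' => pop. Stack: db
  Read 'c': push. Stack: dbc
  Read 'e': push. Stack: dbce
  Read 'c': push. Stack: dbcec
  Read 'b': push. Stack: dbcecb
  Read 'e': push. Stack: dbcecbe
  Read 'd': push. Stack: dbcecbed
  Read 'a': push. Stack: dbcecbeda
Final stack: "dbcecbeda" (length 9)

9


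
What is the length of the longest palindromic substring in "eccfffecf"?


Input: "eccfffecf"
Checking substrings for palindromes:
  [3:6] "fff" (len 3) => palindrome
  [1:3] "cc" (len 2) => palindrome
  [3:5] "ff" (len 2) => palindrome
  [4:6] "ff" (len 2) => palindrome
Longest palindromic substring: "fff" with length 3

3


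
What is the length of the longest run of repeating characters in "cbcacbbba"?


Input: "cbcacbbba"
Scanning for longest run:
  Position 1 ('b'): new char, reset run to 1
  Position 2 ('c'): new char, reset run to 1
  Position 3 ('a'): new char, reset run to 1
  Position 4 ('c'): new char, reset run to 1
  Position 5 ('b'): new char, reset run to 1
  Position 6 ('b'): continues run of 'b', length=2
  Position 7 ('b'): continues run of 'b', length=3
  Position 8 ('a'): new char, reset run to 1
Longest run: 'b' with length 3

3


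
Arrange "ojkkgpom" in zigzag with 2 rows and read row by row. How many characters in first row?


Zigzag "ojkkgpom" into 2 rows:
Placing characters:
  'o' => row 0
  'j' => row 1
  'k' => row 0
  'k' => row 1
  'g' => row 0
  'p' => row 1
  'o' => row 0
  'm' => row 1
Rows:
  Row 0: "okgo"
  Row 1: "jkpm"
First row length: 4

4


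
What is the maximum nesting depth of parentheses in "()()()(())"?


Input: "()()()(())"
Tracking depth:
  Position 0 '(': depth becomes 1
  Position 1 ')': depth becomes 0
  Position 2 '(': depth becomes 1
  Position 3 ')': depth becomes 0
  Position 4 '(': depth becomes 1
  Position 5 ')': depth becomes 0
  Position 6 '(': depth becomes 1
  Position 7 '(': depth becomes 2
  Position 8 ')': depth becomes 1
  Position 9 ')': depth becomes 0
Maximum depth reached: 2

2


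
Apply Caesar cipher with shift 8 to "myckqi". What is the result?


Caesar cipher: shift "myckqi" by 8
  'm' (pos 12) + 8 = pos 20 = 'u'
  'y' (pos 24) + 8 = pos 6 = 'g'
  'c' (pos 2) + 8 = pos 10 = 'k'
  'k' (pos 10) + 8 = pos 18 = 's'
  'q' (pos 16) + 8 = pos 24 = 'y'
  'i' (pos 8) + 8 = pos 16 = 'q'
Result: ugksyq

ugksyq


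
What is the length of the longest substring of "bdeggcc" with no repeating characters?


Input: "bdeggcc"
Sliding window (track last position of each char):
  Position 0 ('b'): window [0,0] length 1 -- new best
  Position 1 ('d'): window [0,1] length 2 -- new best
  Position 2 ('e'): window [0,2] length 3 -- new best
  Position 3 ('g'): window [0,3] length 4 -- new best
  Position 4 ('g'): repeat (last at 3), move window start to 4
  Position 4 ('g'): window [4,4] length 1
  Position 5 ('c'): window [4,5] length 2
  Position 6 ('c'): repeat (last at 5), move window start to 6
  Position 6 ('c'): window [6,6] length 1
Longest substring with no repeats: "bdeg" with length 4

4


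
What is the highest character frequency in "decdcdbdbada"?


Input: decdcdbdbada
Character counts:
  'a': 2
  'b': 2
  'c': 2
  'd': 5
  'e': 1
Maximum frequency: 5

5


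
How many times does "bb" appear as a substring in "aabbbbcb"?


Searching for "bb" in "aabbbbcb"
Scanning each position:
  Position 0: "aa" => no
  Position 1: "ab" => no
  Position 2: "bb" => MATCH
  Position 3: "bb" => MATCH
  Position 4: "bb" => MATCH
  Position 5: "bc" => no
  Position 6: "cb" => no
Total occurrences: 3

3


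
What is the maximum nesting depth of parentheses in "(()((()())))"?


Input: "(()((()())))"
Tracking depth:
  Position 0 '(': depth becomes 1
  Position 1 '(': depth becomes 2
  Position 2 ')': depth becomes 1
  Position 3 '(': depth becomes 2
  Position 4 '(': depth becomes 3
  Position 5 '(': depth becomes 4
  Position 6 ')': depth becomes 3
  Position 7 '(': depth becomes 4
  Position 8 ')': depth becomes 3
  Position 9 ')': depth becomes 2
  Position 10 ')': depth becomes 1
  Position 11 ')': depth becomes 0
Maximum depth reached: 4

4


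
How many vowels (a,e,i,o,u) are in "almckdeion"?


Input: almckdeion
Checking each character:
  'a' at position 0: vowel (running total: 1)
  'l' at position 1: consonant
  'm' at position 2: consonant
  'c' at position 3: consonant
  'k' at position 4: consonant
  'd' at position 5: consonant
  'e' at position 6: vowel (running total: 2)
  'i' at position 7: vowel (running total: 3)
  'o' at position 8: vowel (running total: 4)
  'n' at position 9: consonant
Total vowels: 4

4


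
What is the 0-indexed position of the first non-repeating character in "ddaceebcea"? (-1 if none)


Input: ddaceebcea
Character frequencies:
  'a': 2
  'b': 1
  'c': 2
  'd': 2
  'e': 3
Scanning left to right for freq == 1:
  Position 0 ('d'): freq=2, skip
  Position 1 ('d'): freq=2, skip
  Position 2 ('a'): freq=2, skip
  Position 3 ('c'): freq=2, skip
  Position 4 ('e'): freq=3, skip
  Position 5 ('e'): freq=3, skip
  Position 6 ('b'): unique! => answer = 6

6


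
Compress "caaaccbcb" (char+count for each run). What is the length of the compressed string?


Input: caaaccbcb
Runs:
  'c' x 1 => "c1"
  'a' x 3 => "a3"
  'c' x 2 => "c2"
  'b' x 1 => "b1"
  'c' x 1 => "c1"
  'b' x 1 => "b1"
Compressed: "c1a3c2b1c1b1"
Compressed length: 12

12


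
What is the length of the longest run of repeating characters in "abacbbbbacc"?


Input: "abacbbbbacc"
Scanning for longest run:
  Position 1 ('b'): new char, reset run to 1
  Position 2 ('a'): new char, reset run to 1
  Position 3 ('c'): new char, reset run to 1
  Position 4 ('b'): new char, reset run to 1
  Position 5 ('b'): continues run of 'b', length=2
  Position 6 ('b'): continues run of 'b', length=3
  Position 7 ('b'): continues run of 'b', length=4
  Position 8 ('a'): new char, reset run to 1
  Position 9 ('c'): new char, reset run to 1
  Position 10 ('c'): continues run of 'c', length=2
Longest run: 'b' with length 4

4


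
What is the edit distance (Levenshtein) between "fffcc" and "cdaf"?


Computing edit distance: "fffcc" -> "cdaf"
DP table:
           c    d    a    f
      0    1    2    3    4
  f   1    1    2    3    3
  f   2    2    2    3    3
  f   3    3    3    3    3
  c   4    3    4    4    4
  c   5    4    4    5    5
Edit distance = dp[5][4] = 5

5


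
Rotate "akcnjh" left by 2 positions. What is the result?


Input: "akcnjh", rotate left by 2
First 2 characters: "ak"
Remaining characters: "cnjh"
Concatenate remaining + first: "cnjh" + "ak" = "cnjhak"

cnjhak


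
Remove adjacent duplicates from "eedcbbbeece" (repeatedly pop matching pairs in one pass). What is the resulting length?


Input: eedcbbbeece
Stack-based adjacent duplicate removal:
  Read 'e': push. Stack: e
  Read 'e': matches stack top 'e' => pop. Stack: (empty)
  Read 'd': push. Stack: d
  Read 'c': push. Stack: dc
  Read 'b': push. Stack: dcb
  Read 'b': matches stack top 'b' => pop. Stack: dc
  Read 'b': push. Stack: dcb
  Read 'e': push. Stack: dcbe
  Read 'e': matches stack top 'e' => pop. Stack: dcb
  Read 'c': push. Stack: dcbc
  Read 'e': push. Stack: dcbce
Final stack: "dcbce" (length 5)

5


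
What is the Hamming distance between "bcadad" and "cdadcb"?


Comparing "bcadad" and "cdadcb" position by position:
  Position 0: 'b' vs 'c' => differ
  Position 1: 'c' vs 'd' => differ
  Position 2: 'a' vs 'a' => same
  Position 3: 'd' vs 'd' => same
  Position 4: 'a' vs 'c' => differ
  Position 5: 'd' vs 'b' => differ
Total differences (Hamming distance): 4

4


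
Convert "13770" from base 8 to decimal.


Input: "13770" in base 8
Positional expansion:
  Digit '1' (value 1) x 8^4 = 4096
  Digit '3' (value 3) x 8^3 = 1536
  Digit '7' (value 7) x 8^2 = 448
  Digit '7' (value 7) x 8^1 = 56
  Digit '0' (value 0) x 8^0 = 0
Sum = 6136

6136


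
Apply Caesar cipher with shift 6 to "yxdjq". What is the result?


Caesar cipher: shift "yxdjq" by 6
  'y' (pos 24) + 6 = pos 4 = 'e'
  'x' (pos 23) + 6 = pos 3 = 'd'
  'd' (pos 3) + 6 = pos 9 = 'j'
  'j' (pos 9) + 6 = pos 15 = 'p'
  'q' (pos 16) + 6 = pos 22 = 'w'
Result: edjpw

edjpw


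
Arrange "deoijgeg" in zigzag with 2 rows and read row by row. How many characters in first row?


Zigzag "deoijgeg" into 2 rows:
Placing characters:
  'd' => row 0
  'e' => row 1
  'o' => row 0
  'i' => row 1
  'j' => row 0
  'g' => row 1
  'e' => row 0
  'g' => row 1
Rows:
  Row 0: "doje"
  Row 1: "eigg"
First row length: 4

4


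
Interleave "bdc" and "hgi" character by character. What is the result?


Interleaving "bdc" and "hgi":
  Position 0: 'b' from first, 'h' from second => "bh"
  Position 1: 'd' from first, 'g' from second => "dg"
  Position 2: 'c' from first, 'i' from second => "ci"
Result: bhdgci

bhdgci


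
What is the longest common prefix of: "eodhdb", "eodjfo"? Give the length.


Words: eodhdb, eodjfo
  Position 0: all 'e' => match
  Position 1: all 'o' => match
  Position 2: all 'd' => match
  Position 3: ('h', 'j') => mismatch, stop
LCP = "eod" (length 3)

3


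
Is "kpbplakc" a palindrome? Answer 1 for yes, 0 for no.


Input: kpbplakc
Reversed: ckalpbpk
  Compare pos 0 ('k') with pos 7 ('c'): MISMATCH
  Compare pos 1 ('p') with pos 6 ('k'): MISMATCH
  Compare pos 2 ('b') with pos 5 ('a'): MISMATCH
  Compare pos 3 ('p') with pos 4 ('l'): MISMATCH
Result: not a palindrome

0


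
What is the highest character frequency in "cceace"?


Input: cceace
Character counts:
  'a': 1
  'c': 3
  'e': 2
Maximum frequency: 3

3


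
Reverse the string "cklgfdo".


Input: cklgfdo
Reading characters right to left:
  Position 6: 'o'
  Position 5: 'd'
  Position 4: 'f'
  Position 3: 'g'
  Position 2: 'l'
  Position 1: 'k'
  Position 0: 'c'
Reversed: odfglkc

odfglkc


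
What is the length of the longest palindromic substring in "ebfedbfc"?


Input: "ebfedbfc"
Checking substrings for palindromes:
  No multi-char palindromic substrings found
Longest palindromic substring: "e" with length 1

1


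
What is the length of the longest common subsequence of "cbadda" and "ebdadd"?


LCS of "cbadda" and "ebdadd"
DP table:
           e    b    d    a    d    d
      0    0    0    0    0    0    0
  c   0    0    0    0    0    0    0
  b   0    0    1    1    1    1    1
  a   0    0    1    1    2    2    2
  d   0    0    1    2    2    3    3
  d   0    0    1    2    2    3    4
  a   0    0    1    2    3    3    4
LCS length = dp[6][6] = 4

4


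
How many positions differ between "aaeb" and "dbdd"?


Comparing "aaeb" and "dbdd" position by position:
  Position 0: 'a' vs 'd' => DIFFER
  Position 1: 'a' vs 'b' => DIFFER
  Position 2: 'e' vs 'd' => DIFFER
  Position 3: 'b' vs 'd' => DIFFER
Positions that differ: 4

4


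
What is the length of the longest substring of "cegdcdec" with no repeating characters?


Input: "cegdcdec"
Sliding window (track last position of each char):
  Position 0 ('c'): window [0,0] length 1 -- new best
  Position 1 ('e'): window [0,1] length 2 -- new best
  Position 2 ('g'): window [0,2] length 3 -- new best
  Position 3 ('d'): window [0,3] length 4 -- new best
  Position 4 ('c'): repeat (last at 0), move window start to 1
  Position 4 ('c'): window [1,4] length 4
  Position 5 ('d'): repeat (last at 3), move window start to 4
  Position 5 ('d'): window [4,5] length 2
  Position 6 ('e'): window [4,6] length 3
  Position 7 ('c'): repeat (last at 4), move window start to 5
  Position 7 ('c'): window [5,7] length 3
Longest substring with no repeats: "cegd" with length 4

4


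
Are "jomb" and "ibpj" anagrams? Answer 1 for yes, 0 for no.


Strings: "jomb", "ibpj"
Sorted first:  bjmo
Sorted second: bijp
Differ at position 1: 'j' vs 'i' => not anagrams

0


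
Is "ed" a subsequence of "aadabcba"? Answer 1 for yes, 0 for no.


Check if "ed" is a subsequence of "aadabcba"
Greedy scan:
  Position 0 ('a'): no match needed
  Position 1 ('a'): no match needed
  Position 2 ('d'): no match needed
  Position 3 ('a'): no match needed
  Position 4 ('b'): no match needed
  Position 5 ('c'): no match needed
  Position 6 ('b'): no match needed
  Position 7 ('a'): no match needed
Only matched 0/2 characters => not a subsequence

0


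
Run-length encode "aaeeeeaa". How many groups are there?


Input: aaeeeeaa
Scanning for consecutive runs:
  Group 1: 'a' x 2 (positions 0-1)
  Group 2: 'e' x 4 (positions 2-5)
  Group 3: 'a' x 2 (positions 6-7)
Total groups: 3

3


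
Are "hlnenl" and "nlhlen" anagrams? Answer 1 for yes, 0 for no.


Strings: "hlnenl", "nlhlen"
Sorted first:  ehllnn
Sorted second: ehllnn
Sorted forms match => anagrams

1


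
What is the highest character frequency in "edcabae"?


Input: edcabae
Character counts:
  'a': 2
  'b': 1
  'c': 1
  'd': 1
  'e': 2
Maximum frequency: 2

2


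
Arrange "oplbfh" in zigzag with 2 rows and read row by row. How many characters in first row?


Zigzag "oplbfh" into 2 rows:
Placing characters:
  'o' => row 0
  'p' => row 1
  'l' => row 0
  'b' => row 1
  'f' => row 0
  'h' => row 1
Rows:
  Row 0: "olf"
  Row 1: "pbh"
First row length: 3

3


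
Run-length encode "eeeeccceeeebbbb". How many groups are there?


Input: eeeeccceeeebbbb
Scanning for consecutive runs:
  Group 1: 'e' x 4 (positions 0-3)
  Group 2: 'c' x 3 (positions 4-6)
  Group 3: 'e' x 4 (positions 7-10)
  Group 4: 'b' x 4 (positions 11-14)
Total groups: 4

4


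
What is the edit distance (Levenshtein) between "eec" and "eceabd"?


Computing edit distance: "eec" -> "eceabd"
DP table:
           e    c    e    a    b    d
      0    1    2    3    4    5    6
  e   1    0    1    2    3    4    5
  e   2    1    1    1    2    3    4
  c   3    2    1    2    2    3    4
Edit distance = dp[3][6] = 4

4


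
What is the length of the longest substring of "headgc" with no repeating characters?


Input: "headgc"
Sliding window (track last position of each char):
  Position 0 ('h'): window [0,0] length 1 -- new best
  Position 1 ('e'): window [0,1] length 2 -- new best
  Position 2 ('a'): window [0,2] length 3 -- new best
  Position 3 ('d'): window [0,3] length 4 -- new best
  Position 4 ('g'): window [0,4] length 5 -- new best
  Position 5 ('c'): window [0,5] length 6 -- new best
Longest substring with no repeats: "headgc" with length 6

6


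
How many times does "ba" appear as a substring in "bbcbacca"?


Searching for "ba" in "bbcbacca"
Scanning each position:
  Position 0: "bb" => no
  Position 1: "bc" => no
  Position 2: "cb" => no
  Position 3: "ba" => MATCH
  Position 4: "ac" => no
  Position 5: "cc" => no
  Position 6: "ca" => no
Total occurrences: 1

1


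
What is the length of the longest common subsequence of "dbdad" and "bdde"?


LCS of "dbdad" and "bdde"
DP table:
           b    d    d    e
      0    0    0    0    0
  d   0    0    1    1    1
  b   0    1    1    1    1
  d   0    1    2    2    2
  a   0    1    2    2    2
  d   0    1    2    3    3
LCS length = dp[5][4] = 3

3


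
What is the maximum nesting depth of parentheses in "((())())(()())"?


Input: "((())())(()())"
Tracking depth:
  Position 0 '(': depth becomes 1
  Position 1 '(': depth becomes 2
  Position 2 '(': depth becomes 3
  Position 3 ')': depth becomes 2
  Position 4 ')': depth becomes 1
  Position 5 '(': depth becomes 2
  Position 6 ')': depth becomes 1
  Position 7 ')': depth becomes 0
  Position 8 '(': depth becomes 1
  Position 9 '(': depth becomes 2
  Position 10 ')': depth becomes 1
  Position 11 '(': depth becomes 2
  Position 12 ')': depth becomes 1
  Position 13 ')': depth becomes 0
Maximum depth reached: 3

3


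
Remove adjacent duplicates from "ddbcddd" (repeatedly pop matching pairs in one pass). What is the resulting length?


Input: ddbcddd
Stack-based adjacent duplicate removal:
  Read 'd': push. Stack: d
  Read 'd': matches stack top 'd' => pop. Stack: (empty)
  Read 'b': push. Stack: b
  Read 'c': push. Stack: bc
  Read 'd': push. Stack: bcd
  Read 'd': matches stack top 'd' => pop. Stack: bc
  Read 'd': push. Stack: bcd
Final stack: "bcd" (length 3)

3


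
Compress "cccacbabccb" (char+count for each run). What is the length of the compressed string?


Input: cccacbabccb
Runs:
  'c' x 3 => "c3"
  'a' x 1 => "a1"
  'c' x 1 => "c1"
  'b' x 1 => "b1"
  'a' x 1 => "a1"
  'b' x 1 => "b1"
  'c' x 2 => "c2"
  'b' x 1 => "b1"
Compressed: "c3a1c1b1a1b1c2b1"
Compressed length: 16

16


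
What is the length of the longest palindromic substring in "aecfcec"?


Input: "aecfcec"
Checking substrings for palindromes:
  [1:6] "ecfce" (len 5) => palindrome
  [2:5] "cfc" (len 3) => palindrome
  [4:7] "cec" (len 3) => palindrome
Longest palindromic substring: "ecfce" with length 5

5


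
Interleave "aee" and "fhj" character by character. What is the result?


Interleaving "aee" and "fhj":
  Position 0: 'a' from first, 'f' from second => "af"
  Position 1: 'e' from first, 'h' from second => "eh"
  Position 2: 'e' from first, 'j' from second => "ej"
Result: afehej

afehej


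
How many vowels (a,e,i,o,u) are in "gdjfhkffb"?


Input: gdjfhkffb
Checking each character:
  'g' at position 0: consonant
  'd' at position 1: consonant
  'j' at position 2: consonant
  'f' at position 3: consonant
  'h' at position 4: consonant
  'k' at position 5: consonant
  'f' at position 6: consonant
  'f' at position 7: consonant
  'b' at position 8: consonant
Total vowels: 0

0


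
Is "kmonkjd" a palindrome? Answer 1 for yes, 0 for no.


Input: kmonkjd
Reversed: djknomk
  Compare pos 0 ('k') with pos 6 ('d'): MISMATCH
  Compare pos 1 ('m') with pos 5 ('j'): MISMATCH
  Compare pos 2 ('o') with pos 4 ('k'): MISMATCH
Result: not a palindrome

0


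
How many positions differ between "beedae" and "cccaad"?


Comparing "beedae" and "cccaad" position by position:
  Position 0: 'b' vs 'c' => DIFFER
  Position 1: 'e' vs 'c' => DIFFER
  Position 2: 'e' vs 'c' => DIFFER
  Position 3: 'd' vs 'a' => DIFFER
  Position 4: 'a' vs 'a' => same
  Position 5: 'e' vs 'd' => DIFFER
Positions that differ: 5

5


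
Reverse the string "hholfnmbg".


Input: hholfnmbg
Reading characters right to left:
  Position 8: 'g'
  Position 7: 'b'
  Position 6: 'm'
  Position 5: 'n'
  Position 4: 'f'
  Position 3: 'l'
  Position 2: 'o'
  Position 1: 'h'
  Position 0: 'h'
Reversed: gbmnflohh

gbmnflohh


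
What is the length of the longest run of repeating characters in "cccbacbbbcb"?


Input: "cccbacbbbcb"
Scanning for longest run:
  Position 1 ('c'): continues run of 'c', length=2
  Position 2 ('c'): continues run of 'c', length=3
  Position 3 ('b'): new char, reset run to 1
  Position 4 ('a'): new char, reset run to 1
  Position 5 ('c'): new char, reset run to 1
  Position 6 ('b'): new char, reset run to 1
  Position 7 ('b'): continues run of 'b', length=2
  Position 8 ('b'): continues run of 'b', length=3
  Position 9 ('c'): new char, reset run to 1
  Position 10 ('b'): new char, reset run to 1
Longest run: 'c' with length 3

3


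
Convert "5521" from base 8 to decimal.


Input: "5521" in base 8
Positional expansion:
  Digit '5' (value 5) x 8^3 = 2560
  Digit '5' (value 5) x 8^2 = 320
  Digit '2' (value 2) x 8^1 = 16
  Digit '1' (value 1) x 8^0 = 1
Sum = 2897

2897


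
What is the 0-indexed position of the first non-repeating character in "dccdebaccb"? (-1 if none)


Input: dccdebaccb
Character frequencies:
  'a': 1
  'b': 2
  'c': 4
  'd': 2
  'e': 1
Scanning left to right for freq == 1:
  Position 0 ('d'): freq=2, skip
  Position 1 ('c'): freq=4, skip
  Position 2 ('c'): freq=4, skip
  Position 3 ('d'): freq=2, skip
  Position 4 ('e'): unique! => answer = 4

4


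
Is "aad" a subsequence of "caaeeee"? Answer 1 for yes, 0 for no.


Check if "aad" is a subsequence of "caaeeee"
Greedy scan:
  Position 0 ('c'): no match needed
  Position 1 ('a'): matches sub[0] = 'a'
  Position 2 ('a'): matches sub[1] = 'a'
  Position 3 ('e'): no match needed
  Position 4 ('e'): no match needed
  Position 5 ('e'): no match needed
  Position 6 ('e'): no match needed
Only matched 2/3 characters => not a subsequence

0


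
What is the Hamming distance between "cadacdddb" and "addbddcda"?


Comparing "cadacdddb" and "addbddcda" position by position:
  Position 0: 'c' vs 'a' => differ
  Position 1: 'a' vs 'd' => differ
  Position 2: 'd' vs 'd' => same
  Position 3: 'a' vs 'b' => differ
  Position 4: 'c' vs 'd' => differ
  Position 5: 'd' vs 'd' => same
  Position 6: 'd' vs 'c' => differ
  Position 7: 'd' vs 'd' => same
  Position 8: 'b' vs 'a' => differ
Total differences (Hamming distance): 6

6


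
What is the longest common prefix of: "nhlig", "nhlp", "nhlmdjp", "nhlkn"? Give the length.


Words: nhlig, nhlp, nhlmdjp, nhlkn
  Position 0: all 'n' => match
  Position 1: all 'h' => match
  Position 2: all 'l' => match
  Position 3: ('i', 'p', 'm', 'k') => mismatch, stop
LCP = "nhl" (length 3)

3


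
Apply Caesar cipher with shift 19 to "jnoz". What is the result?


Caesar cipher: shift "jnoz" by 19
  'j' (pos 9) + 19 = pos 2 = 'c'
  'n' (pos 13) + 19 = pos 6 = 'g'
  'o' (pos 14) + 19 = pos 7 = 'h'
  'z' (pos 25) + 19 = pos 18 = 's'
Result: cghs

cghs


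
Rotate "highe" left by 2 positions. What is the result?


Input: "highe", rotate left by 2
First 2 characters: "hi"
Remaining characters: "ghe"
Concatenate remaining + first: "ghe" + "hi" = "ghehi"

ghehi


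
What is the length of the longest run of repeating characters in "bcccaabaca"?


Input: "bcccaabaca"
Scanning for longest run:
  Position 1 ('c'): new char, reset run to 1
  Position 2 ('c'): continues run of 'c', length=2
  Position 3 ('c'): continues run of 'c', length=3
  Position 4 ('a'): new char, reset run to 1
  Position 5 ('a'): continues run of 'a', length=2
  Position 6 ('b'): new char, reset run to 1
  Position 7 ('a'): new char, reset run to 1
  Position 8 ('c'): new char, reset run to 1
  Position 9 ('a'): new char, reset run to 1
Longest run: 'c' with length 3

3


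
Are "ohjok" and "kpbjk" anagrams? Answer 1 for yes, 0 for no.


Strings: "ohjok", "kpbjk"
Sorted first:  hjkoo
Sorted second: bjkkp
Differ at position 0: 'h' vs 'b' => not anagrams

0


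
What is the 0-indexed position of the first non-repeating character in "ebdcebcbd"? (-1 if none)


Input: ebdcebcbd
Character frequencies:
  'b': 3
  'c': 2
  'd': 2
  'e': 2
Scanning left to right for freq == 1:
  Position 0 ('e'): freq=2, skip
  Position 1 ('b'): freq=3, skip
  Position 2 ('d'): freq=2, skip
  Position 3 ('c'): freq=2, skip
  Position 4 ('e'): freq=2, skip
  Position 5 ('b'): freq=3, skip
  Position 6 ('c'): freq=2, skip
  Position 7 ('b'): freq=3, skip
  Position 8 ('d'): freq=2, skip
  No unique character found => answer = -1

-1


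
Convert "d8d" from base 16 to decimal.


Input: "d8d" in base 16
Positional expansion:
  Digit 'd' (value 13) x 16^2 = 3328
  Digit '8' (value 8) x 16^1 = 128
  Digit 'd' (value 13) x 16^0 = 13
Sum = 3469

3469


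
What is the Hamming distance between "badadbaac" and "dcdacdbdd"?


Comparing "badadbaac" and "dcdacdbdd" position by position:
  Position 0: 'b' vs 'd' => differ
  Position 1: 'a' vs 'c' => differ
  Position 2: 'd' vs 'd' => same
  Position 3: 'a' vs 'a' => same
  Position 4: 'd' vs 'c' => differ
  Position 5: 'b' vs 'd' => differ
  Position 6: 'a' vs 'b' => differ
  Position 7: 'a' vs 'd' => differ
  Position 8: 'c' vs 'd' => differ
Total differences (Hamming distance): 7

7


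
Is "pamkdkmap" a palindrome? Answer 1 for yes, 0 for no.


Input: pamkdkmap
Reversed: pamkdkmap
  Compare pos 0 ('p') with pos 8 ('p'): match
  Compare pos 1 ('a') with pos 7 ('a'): match
  Compare pos 2 ('m') with pos 6 ('m'): match
  Compare pos 3 ('k') with pos 5 ('k'): match
Result: palindrome

1


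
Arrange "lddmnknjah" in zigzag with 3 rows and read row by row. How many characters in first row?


Zigzag "lddmnknjah" into 3 rows:
Placing characters:
  'l' => row 0
  'd' => row 1
  'd' => row 2
  'm' => row 1
  'n' => row 0
  'k' => row 1
  'n' => row 2
  'j' => row 1
  'a' => row 0
  'h' => row 1
Rows:
  Row 0: "lna"
  Row 1: "dmkjh"
  Row 2: "dn"
First row length: 3

3


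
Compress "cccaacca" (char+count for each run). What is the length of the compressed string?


Input: cccaacca
Runs:
  'c' x 3 => "c3"
  'a' x 2 => "a2"
  'c' x 2 => "c2"
  'a' x 1 => "a1"
Compressed: "c3a2c2a1"
Compressed length: 8

8


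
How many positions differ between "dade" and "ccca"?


Comparing "dade" and "ccca" position by position:
  Position 0: 'd' vs 'c' => DIFFER
  Position 1: 'a' vs 'c' => DIFFER
  Position 2: 'd' vs 'c' => DIFFER
  Position 3: 'e' vs 'a' => DIFFER
Positions that differ: 4

4


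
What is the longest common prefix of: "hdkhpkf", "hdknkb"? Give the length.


Words: hdkhpkf, hdknkb
  Position 0: all 'h' => match
  Position 1: all 'd' => match
  Position 2: all 'k' => match
  Position 3: ('h', 'n') => mismatch, stop
LCP = "hdk" (length 3)

3


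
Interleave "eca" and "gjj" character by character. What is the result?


Interleaving "eca" and "gjj":
  Position 0: 'e' from first, 'g' from second => "eg"
  Position 1: 'c' from first, 'j' from second => "cj"
  Position 2: 'a' from first, 'j' from second => "aj"
Result: egcjaj

egcjaj


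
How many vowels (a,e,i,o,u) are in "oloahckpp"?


Input: oloahckpp
Checking each character:
  'o' at position 0: vowel (running total: 1)
  'l' at position 1: consonant
  'o' at position 2: vowel (running total: 2)
  'a' at position 3: vowel (running total: 3)
  'h' at position 4: consonant
  'c' at position 5: consonant
  'k' at position 6: consonant
  'p' at position 7: consonant
  'p' at position 8: consonant
Total vowels: 3

3


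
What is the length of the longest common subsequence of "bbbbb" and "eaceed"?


LCS of "bbbbb" and "eaceed"
DP table:
           e    a    c    e    e    d
      0    0    0    0    0    0    0
  b   0    0    0    0    0    0    0
  b   0    0    0    0    0    0    0
  b   0    0    0    0    0    0    0
  b   0    0    0    0    0    0    0
  b   0    0    0    0    0    0    0
LCS length = dp[5][6] = 0

0


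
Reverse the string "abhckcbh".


Input: abhckcbh
Reading characters right to left:
  Position 7: 'h'
  Position 6: 'b'
  Position 5: 'c'
  Position 4: 'k'
  Position 3: 'c'
  Position 2: 'h'
  Position 1: 'b'
  Position 0: 'a'
Reversed: hbckchba

hbckchba


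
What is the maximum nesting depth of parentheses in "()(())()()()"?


Input: "()(())()()()"
Tracking depth:
  Position 0 '(': depth becomes 1
  Position 1 ')': depth becomes 0
  Position 2 '(': depth becomes 1
  Position 3 '(': depth becomes 2
  Position 4 ')': depth becomes 1
  Position 5 ')': depth becomes 0
  Position 6 '(': depth becomes 1
  Position 7 ')': depth becomes 0
  Position 8 '(': depth becomes 1
  Position 9 ')': depth becomes 0
  Position 10 '(': depth becomes 1
  Position 11 ')': depth becomes 0
Maximum depth reached: 2

2


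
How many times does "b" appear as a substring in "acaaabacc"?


Searching for "b" in "acaaabacc"
Scanning each position:
  Position 0: "a" => no
  Position 1: "c" => no
  Position 2: "a" => no
  Position 3: "a" => no
  Position 4: "a" => no
  Position 5: "b" => MATCH
  Position 6: "a" => no
  Position 7: "c" => no
  Position 8: "c" => no
Total occurrences: 1

1


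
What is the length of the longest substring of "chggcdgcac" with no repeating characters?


Input: "chggcdgcac"
Sliding window (track last position of each char):
  Position 0 ('c'): window [0,0] length 1 -- new best
  Position 1 ('h'): window [0,1] length 2 -- new best
  Position 2 ('g'): window [0,2] length 3 -- new best
  Position 3 ('g'): repeat (last at 2), move window start to 3
  Position 3 ('g'): window [3,3] length 1
  Position 4 ('c'): window [3,4] length 2
  Position 5 ('d'): window [3,5] length 3
  Position 6 ('g'): repeat (last at 3), move window start to 4
  Position 6 ('g'): window [4,6] length 3
  Position 7 ('c'): repeat (last at 4), move window start to 5
  Position 7 ('c'): window [5,7] length 3
  Position 8 ('a'): window [5,8] length 4 -- new best
  Position 9 ('c'): repeat (last at 7), move window start to 8
  Position 9 ('c'): window [8,9] length 2
Longest substring with no repeats: "dgca" with length 4

4


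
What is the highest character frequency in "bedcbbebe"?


Input: bedcbbebe
Character counts:
  'b': 4
  'c': 1
  'd': 1
  'e': 3
Maximum frequency: 4

4


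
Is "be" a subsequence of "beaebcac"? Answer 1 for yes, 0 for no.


Check if "be" is a subsequence of "beaebcac"
Greedy scan:
  Position 0 ('b'): matches sub[0] = 'b'
  Position 1 ('e'): matches sub[1] = 'e'
  Position 2 ('a'): no match needed
  Position 3 ('e'): no match needed
  Position 4 ('b'): no match needed
  Position 5 ('c'): no match needed
  Position 6 ('a'): no match needed
  Position 7 ('c'): no match needed
All 2 characters matched => is a subsequence

1


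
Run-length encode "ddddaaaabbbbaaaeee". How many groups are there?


Input: ddddaaaabbbbaaaeee
Scanning for consecutive runs:
  Group 1: 'd' x 4 (positions 0-3)
  Group 2: 'a' x 4 (positions 4-7)
  Group 3: 'b' x 4 (positions 8-11)
  Group 4: 'a' x 3 (positions 12-14)
  Group 5: 'e' x 3 (positions 15-17)
Total groups: 5

5


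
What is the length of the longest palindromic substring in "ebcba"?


Input: "ebcba"
Checking substrings for palindromes:
  [1:4] "bcb" (len 3) => palindrome
Longest palindromic substring: "bcb" with length 3

3


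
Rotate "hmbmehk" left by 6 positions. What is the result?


Input: "hmbmehk", rotate left by 6
First 6 characters: "hmbmeh"
Remaining characters: "k"
Concatenate remaining + first: "k" + "hmbmeh" = "khmbmeh"

khmbmeh


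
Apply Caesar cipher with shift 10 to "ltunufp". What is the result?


Caesar cipher: shift "ltunufp" by 10
  'l' (pos 11) + 10 = pos 21 = 'v'
  't' (pos 19) + 10 = pos 3 = 'd'
  'u' (pos 20) + 10 = pos 4 = 'e'
  'n' (pos 13) + 10 = pos 23 = 'x'
  'u' (pos 20) + 10 = pos 4 = 'e'
  'f' (pos 5) + 10 = pos 15 = 'p'
  'p' (pos 15) + 10 = pos 25 = 'z'
Result: vdexepz

vdexepz


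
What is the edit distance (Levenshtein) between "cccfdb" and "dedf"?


Computing edit distance: "cccfdb" -> "dedf"
DP table:
           d    e    d    f
      0    1    2    3    4
  c   1    1    2    3    4
  c   2    2    2    3    4
  c   3    3    3    3    4
  f   4    4    4    4    3
  d   5    4    5    4    4
  b   6    5    5    5    5
Edit distance = dp[6][4] = 5

5


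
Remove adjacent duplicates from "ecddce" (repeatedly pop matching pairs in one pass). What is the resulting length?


Input: ecddce
Stack-based adjacent duplicate removal:
  Read 'e': push. Stack: e
  Read 'c': push. Stack: ec
  Read 'd': push. Stack: ecd
  Read 'd': matches stack top 'd' => pop. Stack: ec
  Read 'c': matches stack top 'c' => pop. Stack: e
  Read 'e': matches stack top 'e' => pop. Stack: (empty)
Final stack: "" (length 0)

0


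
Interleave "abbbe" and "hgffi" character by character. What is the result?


Interleaving "abbbe" and "hgffi":
  Position 0: 'a' from first, 'h' from second => "ah"
  Position 1: 'b' from first, 'g' from second => "bg"
  Position 2: 'b' from first, 'f' from second => "bf"
  Position 3: 'b' from first, 'f' from second => "bf"
  Position 4: 'e' from first, 'i' from second => "ei"
Result: ahbgbfbfei

ahbgbfbfei


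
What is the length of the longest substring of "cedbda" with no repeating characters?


Input: "cedbda"
Sliding window (track last position of each char):
  Position 0 ('c'): window [0,0] length 1 -- new best
  Position 1 ('e'): window [0,1] length 2 -- new best
  Position 2 ('d'): window [0,2] length 3 -- new best
  Position 3 ('b'): window [0,3] length 4 -- new best
  Position 4 ('d'): repeat (last at 2), move window start to 3
  Position 4 ('d'): window [3,4] length 2
  Position 5 ('a'): window [3,5] length 3
Longest substring with no repeats: "cedb" with length 4

4


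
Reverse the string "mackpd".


Input: mackpd
Reading characters right to left:
  Position 5: 'd'
  Position 4: 'p'
  Position 3: 'k'
  Position 2: 'c'
  Position 1: 'a'
  Position 0: 'm'
Reversed: dpkcam

dpkcam


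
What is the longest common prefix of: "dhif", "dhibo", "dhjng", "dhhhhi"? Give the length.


Words: dhif, dhibo, dhjng, dhhhhi
  Position 0: all 'd' => match
  Position 1: all 'h' => match
  Position 2: ('i', 'i', 'j', 'h') => mismatch, stop
LCP = "dh" (length 2)

2


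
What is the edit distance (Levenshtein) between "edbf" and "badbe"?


Computing edit distance: "edbf" -> "badbe"
DP table:
           b    a    d    b    e
      0    1    2    3    4    5
  e   1    1    2    3    4    4
  d   2    2    2    2    3    4
  b   3    2    3    3    2    3
  f   4    3    3    4    3    3
Edit distance = dp[4][5] = 3

3


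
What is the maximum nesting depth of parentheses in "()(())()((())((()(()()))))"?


Input: "()(())()((())((()(()()))))"
Tracking depth:
  Position 0 '(': depth becomes 1
  Position 1 ')': depth becomes 0
  Position 2 '(': depth becomes 1
  Position 3 '(': depth becomes 2
  Position 4 ')': depth becomes 1
  Position 5 ')': depth becomes 0
  Position 6 '(': depth becomes 1
  Position 7 ')': depth becomes 0
  Position 8 '(': depth becomes 1
  Position 9 '(': depth becomes 2
  Position 10 '(': depth becomes 3
  Position 11 ')': depth becomes 2
  Position 12 ')': depth becomes 1
  Position 13 '(': depth becomes 2
  Position 14 '(': depth becomes 3
  Position 15 '(': depth becomes 4
  Position 16 ')': depth becomes 3
  Position 17 '(': depth becomes 4
  Position 18 '(': depth becomes 5
  Position 19 ')': depth becomes 4
  Position 20 '(': depth becomes 5
  Position 21 ')': depth becomes 4
  Position 22 ')': depth becomes 3
  Position 23 ')': depth becomes 2
  Position 24 ')': depth becomes 1
  Position 25 ')': depth becomes 0
Maximum depth reached: 5

5
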